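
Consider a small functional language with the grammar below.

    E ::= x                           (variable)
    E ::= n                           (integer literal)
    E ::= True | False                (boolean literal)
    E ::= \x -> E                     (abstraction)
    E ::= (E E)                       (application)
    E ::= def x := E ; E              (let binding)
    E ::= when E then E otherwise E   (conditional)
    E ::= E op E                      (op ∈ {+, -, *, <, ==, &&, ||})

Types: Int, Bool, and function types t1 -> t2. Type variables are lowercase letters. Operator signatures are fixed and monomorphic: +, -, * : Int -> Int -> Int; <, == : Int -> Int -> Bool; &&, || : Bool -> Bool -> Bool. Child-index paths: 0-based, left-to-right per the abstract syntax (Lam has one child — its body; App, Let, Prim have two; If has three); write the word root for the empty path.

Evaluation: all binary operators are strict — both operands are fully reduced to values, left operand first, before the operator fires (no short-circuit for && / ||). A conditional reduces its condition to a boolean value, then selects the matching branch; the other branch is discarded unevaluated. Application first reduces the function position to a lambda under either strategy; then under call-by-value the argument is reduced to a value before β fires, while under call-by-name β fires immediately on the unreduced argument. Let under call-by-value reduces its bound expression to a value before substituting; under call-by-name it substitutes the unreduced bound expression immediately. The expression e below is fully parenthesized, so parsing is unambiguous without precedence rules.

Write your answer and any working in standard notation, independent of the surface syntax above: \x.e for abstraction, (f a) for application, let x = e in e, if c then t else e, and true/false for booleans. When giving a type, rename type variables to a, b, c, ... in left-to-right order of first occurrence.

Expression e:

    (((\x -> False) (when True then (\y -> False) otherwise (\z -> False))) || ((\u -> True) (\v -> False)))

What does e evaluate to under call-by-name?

Working:
step 0: (((\x.false) (if true then (\y.false) else (\z.false))) || ((\u.true) (\v.false)))
step 1: [beta@0] (false || ((\u.true) (\v.false)))
step 2: [beta@1] (false || true)
step 3: [delta@root] true

Answer: true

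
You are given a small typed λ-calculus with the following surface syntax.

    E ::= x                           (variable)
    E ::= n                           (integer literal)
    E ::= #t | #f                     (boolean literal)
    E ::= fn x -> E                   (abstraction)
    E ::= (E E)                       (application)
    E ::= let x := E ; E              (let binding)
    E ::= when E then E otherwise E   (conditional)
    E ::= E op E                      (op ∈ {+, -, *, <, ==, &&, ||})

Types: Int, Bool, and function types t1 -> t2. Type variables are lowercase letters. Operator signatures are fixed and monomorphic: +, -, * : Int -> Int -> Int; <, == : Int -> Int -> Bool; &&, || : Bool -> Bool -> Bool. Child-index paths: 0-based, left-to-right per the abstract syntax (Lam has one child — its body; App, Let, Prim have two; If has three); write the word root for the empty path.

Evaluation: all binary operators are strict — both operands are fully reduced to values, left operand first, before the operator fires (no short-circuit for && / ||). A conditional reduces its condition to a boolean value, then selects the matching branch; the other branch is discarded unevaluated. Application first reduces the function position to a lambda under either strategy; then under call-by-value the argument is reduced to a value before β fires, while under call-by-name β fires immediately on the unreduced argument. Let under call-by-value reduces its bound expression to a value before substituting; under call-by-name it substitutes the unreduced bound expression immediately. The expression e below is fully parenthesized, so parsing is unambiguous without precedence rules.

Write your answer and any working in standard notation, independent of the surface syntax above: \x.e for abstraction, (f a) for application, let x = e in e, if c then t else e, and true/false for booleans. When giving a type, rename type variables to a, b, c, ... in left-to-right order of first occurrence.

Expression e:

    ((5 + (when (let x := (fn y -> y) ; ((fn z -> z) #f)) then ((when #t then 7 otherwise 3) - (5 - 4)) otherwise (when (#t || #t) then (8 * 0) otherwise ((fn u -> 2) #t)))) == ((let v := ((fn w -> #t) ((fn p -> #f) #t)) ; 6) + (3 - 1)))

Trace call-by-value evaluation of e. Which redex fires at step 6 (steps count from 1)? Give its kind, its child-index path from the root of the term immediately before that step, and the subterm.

Derivation:
step 0: ((5 + (if (let x = (\y.y) in ((\z.z) false)) then ((if true then 7 else 3) - (5 - 4)) else (if (true || true) then (8 * 0) else ((\u.2) true)))) == ((let v = ((\w.true) ((\p.false) true)) in 6) + (3 - 1)))
step 1: [let@0.1.0] ((5 + (if ((\z.z) false) then ((if true then 7 else 3) - (5 - 4)) else (if (true || true) then (8 * 0) else ((\u.2) true)))) == ((let v = ((\w.true) ((\p.false) true)) in 6) + (3 - 1)))
step 2: [beta@0.1.0] ((5 + (if false then ((if true then 7 else 3) - (5 - 4)) else (if (true || true) then (8 * 0) else ((\u.2) true)))) == ((let v = ((\w.true) ((\p.false) true)) in 6) + (3 - 1)))
step 3: [if@0.1] ((5 + (if (true || true) then (8 * 0) else ((\u.2) true))) == ((let v = ((\w.true) ((\p.false) true)) in 6) + (3 - 1)))
step 4: [delta@0.1.0] ((5 + (if true then (8 * 0) else ((\u.2) true))) == ((let v = ((\w.true) ((\p.false) true)) in 6) + (3 - 1)))
step 5: [if@0.1] ((5 + (8 * 0)) == ((let v = ((\w.true) ((\p.false) true)) in 6) + (3 - 1)))
step 6: [delta@0.1] ((5 + 0) == ((let v = ((\w.true) ((\p.false) true)) in 6) + (3 - 1)))

Answer: delta at 0.1 : (8 * 0)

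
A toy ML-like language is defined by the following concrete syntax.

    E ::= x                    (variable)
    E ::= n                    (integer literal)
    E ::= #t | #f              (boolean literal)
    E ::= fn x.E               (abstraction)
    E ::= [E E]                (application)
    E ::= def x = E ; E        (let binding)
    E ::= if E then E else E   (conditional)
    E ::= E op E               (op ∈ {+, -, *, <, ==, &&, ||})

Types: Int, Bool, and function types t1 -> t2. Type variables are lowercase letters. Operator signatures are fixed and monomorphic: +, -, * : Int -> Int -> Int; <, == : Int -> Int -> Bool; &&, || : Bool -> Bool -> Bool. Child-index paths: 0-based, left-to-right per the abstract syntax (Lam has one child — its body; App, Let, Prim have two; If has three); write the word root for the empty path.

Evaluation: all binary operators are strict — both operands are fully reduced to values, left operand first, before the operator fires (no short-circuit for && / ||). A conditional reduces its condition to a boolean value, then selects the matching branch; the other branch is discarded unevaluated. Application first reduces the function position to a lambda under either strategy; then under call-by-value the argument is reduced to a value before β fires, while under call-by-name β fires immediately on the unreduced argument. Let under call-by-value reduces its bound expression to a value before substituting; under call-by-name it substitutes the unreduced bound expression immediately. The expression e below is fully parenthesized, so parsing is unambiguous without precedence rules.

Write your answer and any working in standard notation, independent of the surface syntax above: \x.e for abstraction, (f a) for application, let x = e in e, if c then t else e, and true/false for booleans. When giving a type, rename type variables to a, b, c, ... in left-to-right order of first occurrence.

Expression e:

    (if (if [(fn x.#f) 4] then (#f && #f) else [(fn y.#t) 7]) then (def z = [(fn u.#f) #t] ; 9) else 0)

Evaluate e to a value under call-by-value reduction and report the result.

Derivation:
step 0: (if (if ((\x.false) 4) then (false && false) else ((\y.true) 7)) then (let z = ((\u.false) true) in 9) else 0)
step 1: [beta@0.0] (if (if false then (false && false) else ((\y.true) 7)) then (let z = ((\u.false) true) in 9) else 0)
step 2: [if@0] (if ((\y.true) 7) then (let z = ((\u.false) true) in 9) else 0)
step 3: [beta@0] (if true then (let z = ((\u.false) true) in 9) else 0)
step 4: [if@root] (let z = ((\u.false) true) in 9)
step 5: [beta@0] (let z = false in 9)
step 6: [let@root] 9

Answer: 9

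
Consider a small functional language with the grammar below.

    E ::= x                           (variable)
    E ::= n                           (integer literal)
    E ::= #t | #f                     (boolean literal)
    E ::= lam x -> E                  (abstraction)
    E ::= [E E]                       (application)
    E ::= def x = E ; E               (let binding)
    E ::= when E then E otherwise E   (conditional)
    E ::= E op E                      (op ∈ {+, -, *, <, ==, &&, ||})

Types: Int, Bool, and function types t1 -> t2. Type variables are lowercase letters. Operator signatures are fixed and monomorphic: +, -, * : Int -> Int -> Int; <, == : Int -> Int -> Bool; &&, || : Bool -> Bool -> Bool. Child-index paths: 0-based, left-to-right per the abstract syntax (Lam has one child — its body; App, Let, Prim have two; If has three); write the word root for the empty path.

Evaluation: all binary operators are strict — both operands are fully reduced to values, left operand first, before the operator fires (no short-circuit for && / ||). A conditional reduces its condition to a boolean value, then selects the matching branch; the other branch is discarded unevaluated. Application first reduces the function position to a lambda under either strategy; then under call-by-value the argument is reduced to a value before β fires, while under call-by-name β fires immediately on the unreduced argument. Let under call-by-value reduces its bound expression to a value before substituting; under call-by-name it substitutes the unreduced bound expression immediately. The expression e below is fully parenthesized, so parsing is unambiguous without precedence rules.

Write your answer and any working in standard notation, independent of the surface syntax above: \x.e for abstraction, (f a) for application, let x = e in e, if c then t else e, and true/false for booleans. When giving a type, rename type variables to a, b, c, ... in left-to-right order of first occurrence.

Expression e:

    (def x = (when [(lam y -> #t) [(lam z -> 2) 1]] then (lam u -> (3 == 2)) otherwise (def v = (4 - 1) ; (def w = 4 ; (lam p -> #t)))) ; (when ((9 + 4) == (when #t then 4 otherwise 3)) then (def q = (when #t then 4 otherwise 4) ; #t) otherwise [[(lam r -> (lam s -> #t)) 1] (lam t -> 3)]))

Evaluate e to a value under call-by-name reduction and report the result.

Answer: true

Trace:
step 0: (let x = (if ((\y.true) ((\z.2) 1)) then (\u.(3 == 2)) else (let v = (4 - 1) in (let w = 4 in (\p.true)))) in (if ((9 + 4) == (if true then 4 else 3)) then (let q = (if true then 4 else 4) in true) else (((\r.(\s.true)) 1) (\t.3))))
step 1: [let@root] (if ((9 + 4) == (if true then 4 else 3)) then (let q = (if true then 4 else 4) in true) else (((\r.(\s.true)) 1) (\t.3)))
step 2: [delta@0.0] (if (13 == (if true then 4 else 3)) then (let q = (if true then 4 else 4) in true) else (((\r.(\s.true)) 1) (\t.3)))
step 3: [if@0.1] (if (13 == 4) then (let q = (if true then 4 else 4) in true) else (((\r.(\s.true)) 1) (\t.3)))
step 4: [delta@0] (if false then (let q = (if true then 4 else 4) in true) else (((\r.(\s.true)) 1) (\t.3)))
step 5: [if@root] (((\r.(\s.true)) 1) (\t.3))
step 6: [beta@0] ((\s.true) (\t.3))
step 7: [beta@root] true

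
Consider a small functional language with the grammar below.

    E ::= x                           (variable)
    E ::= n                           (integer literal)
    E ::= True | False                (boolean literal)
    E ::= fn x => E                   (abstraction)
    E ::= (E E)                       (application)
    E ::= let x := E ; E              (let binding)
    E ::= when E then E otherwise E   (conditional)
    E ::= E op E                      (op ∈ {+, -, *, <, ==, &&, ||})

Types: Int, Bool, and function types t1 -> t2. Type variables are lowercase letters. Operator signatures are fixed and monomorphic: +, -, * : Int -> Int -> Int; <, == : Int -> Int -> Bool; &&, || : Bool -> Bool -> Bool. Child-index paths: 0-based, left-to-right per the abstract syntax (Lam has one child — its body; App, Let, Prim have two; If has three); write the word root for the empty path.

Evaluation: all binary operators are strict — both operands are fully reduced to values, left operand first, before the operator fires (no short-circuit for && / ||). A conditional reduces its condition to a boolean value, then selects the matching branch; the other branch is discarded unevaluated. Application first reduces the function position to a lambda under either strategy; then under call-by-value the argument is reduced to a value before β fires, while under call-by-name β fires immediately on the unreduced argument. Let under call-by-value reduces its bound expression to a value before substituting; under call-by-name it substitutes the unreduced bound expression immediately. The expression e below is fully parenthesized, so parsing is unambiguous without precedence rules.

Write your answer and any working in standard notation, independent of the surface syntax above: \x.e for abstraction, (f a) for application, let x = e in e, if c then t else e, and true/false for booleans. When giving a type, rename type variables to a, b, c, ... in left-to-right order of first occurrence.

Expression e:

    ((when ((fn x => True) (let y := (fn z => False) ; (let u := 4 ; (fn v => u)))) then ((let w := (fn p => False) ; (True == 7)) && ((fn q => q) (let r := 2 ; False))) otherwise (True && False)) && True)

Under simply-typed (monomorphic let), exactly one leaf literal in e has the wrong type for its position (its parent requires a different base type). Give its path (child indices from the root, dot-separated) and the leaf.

Answer: 0.1.0.1.0 : true

Trace:
\x._ : a -> Bool
\z._ : b -> Bool
let y : b -> Bool
let u : Int
u : Int
\v._ : c -> Int
  unify a -> Bool ~ (c -> Int) -> d
  unify a ~ c -> Int
  unify Bool ~ d
_ _ : Bool
  unify Bool ~ Bool
\p._ : e -> Bool
let w : e -> Bool
  unify Bool ~ Int
  FAIL: mismatch Bool ~ Int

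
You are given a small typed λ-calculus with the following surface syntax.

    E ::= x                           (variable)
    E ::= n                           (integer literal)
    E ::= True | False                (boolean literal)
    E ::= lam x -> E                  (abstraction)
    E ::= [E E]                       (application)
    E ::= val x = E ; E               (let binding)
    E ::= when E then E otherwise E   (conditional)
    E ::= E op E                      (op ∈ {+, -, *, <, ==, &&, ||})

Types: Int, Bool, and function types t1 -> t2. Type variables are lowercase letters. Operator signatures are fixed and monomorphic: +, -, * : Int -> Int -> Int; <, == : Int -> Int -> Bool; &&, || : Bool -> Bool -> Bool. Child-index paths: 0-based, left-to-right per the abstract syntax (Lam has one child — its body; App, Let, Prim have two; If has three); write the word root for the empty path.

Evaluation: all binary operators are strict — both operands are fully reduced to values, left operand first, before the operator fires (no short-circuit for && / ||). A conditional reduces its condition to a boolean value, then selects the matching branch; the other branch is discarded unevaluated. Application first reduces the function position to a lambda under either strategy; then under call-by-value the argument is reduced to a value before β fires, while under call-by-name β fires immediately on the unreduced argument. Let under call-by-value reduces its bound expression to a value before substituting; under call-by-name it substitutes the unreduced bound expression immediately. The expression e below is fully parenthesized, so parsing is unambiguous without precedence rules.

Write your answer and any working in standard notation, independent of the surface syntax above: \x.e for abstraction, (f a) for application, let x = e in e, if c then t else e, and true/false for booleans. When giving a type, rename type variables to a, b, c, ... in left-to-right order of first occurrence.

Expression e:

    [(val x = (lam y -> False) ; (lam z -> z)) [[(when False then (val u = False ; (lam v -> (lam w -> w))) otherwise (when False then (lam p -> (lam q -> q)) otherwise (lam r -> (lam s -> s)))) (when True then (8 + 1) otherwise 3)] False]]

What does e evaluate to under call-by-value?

Derivation:
step 0: ((let x = (\y.false) in (\z.z)) (((if false then (let u = false in (\v.(\w.w))) else (if false then (\p.(\q.q)) else (\r.(\s.s)))) (if true then (8 + 1) else 3)) false))
step 1: [let@0] ((\z.z) (((if false then (let u = false in (\v.(\w.w))) else (if false then (\p.(\q.q)) else (\r.(\s.s)))) (if true then (8 + 1) else 3)) false))
step 2: [if@1.0.0] ((\z.z) (((if false then (\p.(\q.q)) else (\r.(\s.s))) (if true then (8 + 1) else 3)) false))
step 3: [if@1.0.0] ((\z.z) (((\r.(\s.s)) (if true then (8 + 1) else 3)) false))
step 4: [if@1.0.1] ((\z.z) (((\r.(\s.s)) (8 + 1)) false))
step 5: [delta@1.0.1] ((\z.z) (((\r.(\s.s)) 9) false))
step 6: [beta@1.0] ((\z.z) ((\s.s) false))
step 7: [beta@1] ((\z.z) false)
step 8: [beta@root] false

Answer: false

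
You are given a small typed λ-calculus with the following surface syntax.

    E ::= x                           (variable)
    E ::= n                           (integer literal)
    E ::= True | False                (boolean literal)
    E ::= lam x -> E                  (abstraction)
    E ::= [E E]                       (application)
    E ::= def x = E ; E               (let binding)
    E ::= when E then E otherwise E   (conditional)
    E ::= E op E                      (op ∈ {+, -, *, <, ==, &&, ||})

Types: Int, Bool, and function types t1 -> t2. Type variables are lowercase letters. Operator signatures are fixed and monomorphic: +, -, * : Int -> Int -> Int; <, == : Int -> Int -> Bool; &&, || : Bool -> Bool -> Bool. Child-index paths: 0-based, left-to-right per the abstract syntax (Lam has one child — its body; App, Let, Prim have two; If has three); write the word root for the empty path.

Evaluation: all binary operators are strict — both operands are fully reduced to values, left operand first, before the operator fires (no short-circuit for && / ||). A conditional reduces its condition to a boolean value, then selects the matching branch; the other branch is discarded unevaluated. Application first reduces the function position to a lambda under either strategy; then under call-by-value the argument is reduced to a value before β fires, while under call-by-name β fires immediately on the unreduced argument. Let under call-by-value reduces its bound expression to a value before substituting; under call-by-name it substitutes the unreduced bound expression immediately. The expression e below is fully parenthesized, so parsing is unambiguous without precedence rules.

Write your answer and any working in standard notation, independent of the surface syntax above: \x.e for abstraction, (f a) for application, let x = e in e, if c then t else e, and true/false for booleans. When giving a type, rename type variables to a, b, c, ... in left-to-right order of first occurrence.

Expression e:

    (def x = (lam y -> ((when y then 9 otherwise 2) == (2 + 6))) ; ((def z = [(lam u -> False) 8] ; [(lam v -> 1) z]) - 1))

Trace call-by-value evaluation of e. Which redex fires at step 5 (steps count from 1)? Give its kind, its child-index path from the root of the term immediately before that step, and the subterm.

Answer: delta at root : (1 - 1)

Working:
step 0: (let x = (\y.((if y then 9 else 2) == (2 + 6))) in ((let z = ((\u.false) 8) in ((\v.1) z)) - 1))
step 1: [let@root] ((let z = ((\u.false) 8) in ((\v.1) z)) - 1)
step 2: [beta@0.0] ((let z = false in ((\v.1) z)) - 1)
step 3: [let@0] (((\v.1) false) - 1)
step 4: [beta@0] (1 - 1)
step 5: [delta@root] 0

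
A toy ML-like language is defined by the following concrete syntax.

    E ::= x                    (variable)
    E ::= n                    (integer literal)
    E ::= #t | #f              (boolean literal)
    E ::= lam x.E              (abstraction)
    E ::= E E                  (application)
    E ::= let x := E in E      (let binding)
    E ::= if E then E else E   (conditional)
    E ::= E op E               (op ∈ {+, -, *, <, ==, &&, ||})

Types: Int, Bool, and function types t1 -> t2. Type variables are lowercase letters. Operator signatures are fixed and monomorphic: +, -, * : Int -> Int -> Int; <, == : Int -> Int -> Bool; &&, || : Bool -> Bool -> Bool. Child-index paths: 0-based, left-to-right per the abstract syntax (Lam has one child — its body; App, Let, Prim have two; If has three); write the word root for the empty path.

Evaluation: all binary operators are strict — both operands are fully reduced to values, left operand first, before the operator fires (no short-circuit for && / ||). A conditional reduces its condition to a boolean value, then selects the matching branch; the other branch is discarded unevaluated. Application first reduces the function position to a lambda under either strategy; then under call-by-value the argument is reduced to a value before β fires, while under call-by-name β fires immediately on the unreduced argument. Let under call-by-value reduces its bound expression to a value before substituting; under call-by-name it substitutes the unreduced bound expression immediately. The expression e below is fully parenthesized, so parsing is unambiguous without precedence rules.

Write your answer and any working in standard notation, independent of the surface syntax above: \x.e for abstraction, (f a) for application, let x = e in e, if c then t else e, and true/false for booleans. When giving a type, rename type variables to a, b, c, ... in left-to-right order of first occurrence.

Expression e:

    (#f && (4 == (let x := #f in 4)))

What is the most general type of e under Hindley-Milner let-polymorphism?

Answer: Bool

Derivation:
  unify Bool ~ Bool
  unify Int ~ Int
let x : Bool
  unify Int ~ Int
  unify Bool ~ Bool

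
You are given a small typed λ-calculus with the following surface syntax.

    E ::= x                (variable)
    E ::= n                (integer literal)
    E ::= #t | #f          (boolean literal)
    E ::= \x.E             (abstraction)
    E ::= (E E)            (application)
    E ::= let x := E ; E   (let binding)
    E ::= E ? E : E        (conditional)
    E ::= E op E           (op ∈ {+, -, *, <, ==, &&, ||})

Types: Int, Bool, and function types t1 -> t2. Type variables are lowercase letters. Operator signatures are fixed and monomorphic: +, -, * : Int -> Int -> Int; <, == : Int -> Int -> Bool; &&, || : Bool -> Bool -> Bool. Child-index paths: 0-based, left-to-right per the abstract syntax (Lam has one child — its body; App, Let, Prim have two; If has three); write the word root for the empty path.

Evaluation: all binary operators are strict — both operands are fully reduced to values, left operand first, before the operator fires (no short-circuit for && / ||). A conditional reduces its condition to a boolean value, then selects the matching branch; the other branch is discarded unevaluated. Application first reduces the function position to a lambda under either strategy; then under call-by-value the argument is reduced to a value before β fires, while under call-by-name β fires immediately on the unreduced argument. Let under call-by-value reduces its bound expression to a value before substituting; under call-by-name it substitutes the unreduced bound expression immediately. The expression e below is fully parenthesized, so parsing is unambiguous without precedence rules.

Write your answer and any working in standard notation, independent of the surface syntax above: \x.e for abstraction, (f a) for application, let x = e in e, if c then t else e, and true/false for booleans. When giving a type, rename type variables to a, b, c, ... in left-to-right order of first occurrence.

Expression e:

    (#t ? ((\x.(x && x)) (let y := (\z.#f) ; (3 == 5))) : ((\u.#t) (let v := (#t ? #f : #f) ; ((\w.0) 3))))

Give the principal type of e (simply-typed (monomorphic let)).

Answer: Bool

Derivation:
  unify Bool ~ Bool
x : a
  unify a ~ Bool
x : Bool
  unify Bool ~ Bool
\x._ : Bool -> Bool
\z._ : b -> Bool
let y : b -> Bool
  unify Int ~ Int
  unify Int ~ Int
  unify Bool -> Bool ~ Bool -> c
  unify Bool ~ Bool
  unify Bool ~ c
_ _ : Bool
\u._ : d -> Bool
  unify Bool ~ Bool
  unify Bool ~ Bool
let v : Bool
\w._ : e -> Int
  unify e -> Int ~ Int -> f
  unify e ~ Int
  unify Int ~ f
_ _ : Int
  unify d -> Bool ~ Int -> g
  unify d ~ Int
  unify Bool ~ g
_ _ : Bool
  unify Bool ~ Bool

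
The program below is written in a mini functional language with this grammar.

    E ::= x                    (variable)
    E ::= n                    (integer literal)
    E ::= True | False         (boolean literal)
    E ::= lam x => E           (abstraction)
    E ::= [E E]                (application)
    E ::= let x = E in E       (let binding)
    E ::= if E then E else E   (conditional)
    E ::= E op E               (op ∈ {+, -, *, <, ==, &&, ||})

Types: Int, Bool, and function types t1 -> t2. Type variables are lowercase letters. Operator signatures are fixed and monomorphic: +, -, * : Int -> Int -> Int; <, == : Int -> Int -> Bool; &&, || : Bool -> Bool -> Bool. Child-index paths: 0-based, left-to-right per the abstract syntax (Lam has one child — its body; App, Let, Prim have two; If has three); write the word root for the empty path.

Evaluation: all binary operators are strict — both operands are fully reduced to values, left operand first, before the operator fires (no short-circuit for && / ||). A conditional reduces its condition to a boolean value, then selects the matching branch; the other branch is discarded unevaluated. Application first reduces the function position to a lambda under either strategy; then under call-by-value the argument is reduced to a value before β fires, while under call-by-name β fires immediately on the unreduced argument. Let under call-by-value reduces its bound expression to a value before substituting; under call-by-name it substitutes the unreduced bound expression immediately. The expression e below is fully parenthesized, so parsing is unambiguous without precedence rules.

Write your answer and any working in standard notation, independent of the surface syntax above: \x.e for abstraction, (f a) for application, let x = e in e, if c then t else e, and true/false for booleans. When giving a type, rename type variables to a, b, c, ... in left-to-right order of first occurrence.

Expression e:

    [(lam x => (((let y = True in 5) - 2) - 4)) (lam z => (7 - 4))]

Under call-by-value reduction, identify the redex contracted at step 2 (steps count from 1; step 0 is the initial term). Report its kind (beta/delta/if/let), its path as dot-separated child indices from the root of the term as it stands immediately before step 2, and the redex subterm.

Working:
step 0: ((\x.(((let y = true in 5) - 2) - 4)) (\z.(7 - 4)))
step 1: [beta@root] (((let y = true in 5) - 2) - 4)
step 2: [let@0.0] ((5 - 2) - 4)

Answer: let at 0.0 : (let y = true in 5)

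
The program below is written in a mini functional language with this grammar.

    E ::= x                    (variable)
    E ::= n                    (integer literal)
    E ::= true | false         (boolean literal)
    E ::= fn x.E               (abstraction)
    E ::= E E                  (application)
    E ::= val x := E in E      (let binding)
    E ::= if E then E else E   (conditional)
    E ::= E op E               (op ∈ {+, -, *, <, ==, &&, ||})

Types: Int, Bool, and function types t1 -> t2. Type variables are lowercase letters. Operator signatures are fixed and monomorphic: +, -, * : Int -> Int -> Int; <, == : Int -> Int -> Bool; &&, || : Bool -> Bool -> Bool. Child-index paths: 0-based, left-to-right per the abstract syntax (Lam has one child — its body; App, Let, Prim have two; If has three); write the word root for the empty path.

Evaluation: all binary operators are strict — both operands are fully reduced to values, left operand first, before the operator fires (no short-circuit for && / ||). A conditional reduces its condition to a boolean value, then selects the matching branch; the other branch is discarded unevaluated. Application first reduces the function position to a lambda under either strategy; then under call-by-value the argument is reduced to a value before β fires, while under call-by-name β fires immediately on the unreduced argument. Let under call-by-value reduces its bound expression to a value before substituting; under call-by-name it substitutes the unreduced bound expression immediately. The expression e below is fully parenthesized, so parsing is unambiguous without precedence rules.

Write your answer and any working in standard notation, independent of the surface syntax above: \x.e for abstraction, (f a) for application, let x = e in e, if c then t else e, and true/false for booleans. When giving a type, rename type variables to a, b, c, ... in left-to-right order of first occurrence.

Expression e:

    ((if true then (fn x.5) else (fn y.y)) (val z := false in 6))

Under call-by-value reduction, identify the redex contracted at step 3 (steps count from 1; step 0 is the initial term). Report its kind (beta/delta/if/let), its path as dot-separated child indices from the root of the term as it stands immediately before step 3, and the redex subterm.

Working:
step 0: ((if true then (\x.5) else (\y.y)) (let z = false in 6))
step 1: [if@0] ((\x.5) (let z = false in 6))
step 2: [let@1] ((\x.5) 6)
step 3: [beta@root] 5

Answer: beta at root : ((\x.5) 6)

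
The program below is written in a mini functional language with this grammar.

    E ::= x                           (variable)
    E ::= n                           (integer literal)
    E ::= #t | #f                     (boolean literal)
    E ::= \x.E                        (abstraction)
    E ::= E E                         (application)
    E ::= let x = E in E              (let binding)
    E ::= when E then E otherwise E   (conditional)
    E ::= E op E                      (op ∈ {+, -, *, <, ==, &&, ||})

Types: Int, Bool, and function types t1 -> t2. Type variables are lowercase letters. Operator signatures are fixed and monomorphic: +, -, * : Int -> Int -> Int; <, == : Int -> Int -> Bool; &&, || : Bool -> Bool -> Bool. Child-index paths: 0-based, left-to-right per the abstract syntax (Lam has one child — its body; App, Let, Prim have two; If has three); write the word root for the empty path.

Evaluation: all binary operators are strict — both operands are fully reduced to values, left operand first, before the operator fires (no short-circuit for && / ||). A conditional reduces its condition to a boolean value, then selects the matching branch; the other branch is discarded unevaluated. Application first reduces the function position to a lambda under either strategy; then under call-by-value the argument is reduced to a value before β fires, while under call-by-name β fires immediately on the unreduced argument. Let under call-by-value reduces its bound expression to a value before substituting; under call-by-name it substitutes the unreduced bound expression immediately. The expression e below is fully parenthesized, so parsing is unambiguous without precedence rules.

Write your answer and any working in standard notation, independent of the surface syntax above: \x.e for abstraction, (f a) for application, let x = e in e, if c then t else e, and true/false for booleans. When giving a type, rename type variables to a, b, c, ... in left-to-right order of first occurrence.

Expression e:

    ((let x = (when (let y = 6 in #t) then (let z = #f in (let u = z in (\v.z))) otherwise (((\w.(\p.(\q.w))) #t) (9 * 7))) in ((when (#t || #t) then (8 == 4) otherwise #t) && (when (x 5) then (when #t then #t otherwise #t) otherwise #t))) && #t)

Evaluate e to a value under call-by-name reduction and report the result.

Working:
step 0: ((let x = (if (let y = 6 in true) then (let z = false in (let u = z in (\v.z))) else (((\w.(\p.(\q.w))) true) (9 * 7))) in ((if (true || true) then (8 == 4) else true) && (if (x 5) then (if true then true else true) else true))) && true)
step 1: [let@0] (((if (true || true) then (8 == 4) else true) && (if ((if (let y = 6 in true) then (let z = false in (let u = z in (\v.z))) else (((\w.(\p.(\q.w))) true) (9 * 7))) 5) then (if true then true else true) else true)) && true)
step 2: [delta@0.0.0] (((if true then (8 == 4) else true) && (if ((if (let y = 6 in true) then (let z = false in (let u = z in (\v.z))) else (((\w.(\p.(\q.w))) true) (9 * 7))) 5) then (if true then true else true) else true)) && true)
step 3: [if@0.0] (((8 == 4) && (if ((if (let y = 6 in true) then (let z = false in (let u = z in (\v.z))) else (((\w.(\p.(\q.w))) true) (9 * 7))) 5) then (if true then true else true) else true)) && true)
step 4: [delta@0.0] ((false && (if ((if (let y = 6 in true) then (let z = false in (let u = z in (\v.z))) else (((\w.(\p.(\q.w))) true) (9 * 7))) 5) then (if true then true else true) else true)) && true)
step 5: [let@0.1.0.0.0] ((false && (if ((if true then (let z = false in (let u = z in (\v.z))) else (((\w.(\p.(\q.w))) true) (9 * 7))) 5) then (if true then true else true) else true)) && true)
step 6: [if@0.1.0.0] ((false && (if ((let z = false in (let u = z in (\v.z))) 5) then (if true then true else true) else true)) && true)
step 7: [let@0.1.0.0] ((false && (if ((let u = false in (\v.false)) 5) then (if true then true else true) else true)) && true)
step 8: [let@0.1.0.0] ((false && (if ((\v.false) 5) then (if true then true else true) else true)) && true)
step 9: [beta@0.1.0] ((false && (if false then (if true then true else true) else true)) && true)
step 10: [if@0.1] ((false && true) && true)
step 11: [delta@0] (false && true)
step 12: [delta@root] false

Answer: false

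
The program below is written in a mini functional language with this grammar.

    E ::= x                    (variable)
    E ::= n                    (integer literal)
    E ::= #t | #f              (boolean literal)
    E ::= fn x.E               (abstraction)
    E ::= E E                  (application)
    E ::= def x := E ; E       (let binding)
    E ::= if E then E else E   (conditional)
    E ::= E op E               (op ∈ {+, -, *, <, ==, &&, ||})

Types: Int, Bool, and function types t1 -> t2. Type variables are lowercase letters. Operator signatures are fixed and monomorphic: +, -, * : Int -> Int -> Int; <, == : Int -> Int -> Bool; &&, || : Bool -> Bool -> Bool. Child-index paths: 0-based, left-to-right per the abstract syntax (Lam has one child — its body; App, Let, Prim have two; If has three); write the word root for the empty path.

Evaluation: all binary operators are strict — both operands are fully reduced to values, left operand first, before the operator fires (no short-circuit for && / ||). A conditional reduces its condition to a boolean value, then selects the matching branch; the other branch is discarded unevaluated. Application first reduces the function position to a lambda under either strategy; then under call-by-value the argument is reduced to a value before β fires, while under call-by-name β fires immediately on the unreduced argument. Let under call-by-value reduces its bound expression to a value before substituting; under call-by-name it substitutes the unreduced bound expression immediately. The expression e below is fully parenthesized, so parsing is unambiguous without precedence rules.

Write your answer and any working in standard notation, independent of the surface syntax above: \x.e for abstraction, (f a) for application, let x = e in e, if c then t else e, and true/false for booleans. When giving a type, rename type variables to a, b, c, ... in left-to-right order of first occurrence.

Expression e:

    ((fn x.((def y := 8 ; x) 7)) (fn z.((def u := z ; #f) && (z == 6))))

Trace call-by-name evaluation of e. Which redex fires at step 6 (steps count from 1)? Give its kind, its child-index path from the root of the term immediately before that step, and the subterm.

Working:
step 0: ((\x.((let y = 8 in x) 7)) (\z.((let u = z in false) && (z == 6))))
step 1: [beta@root] ((let y = 8 in (\z.((let u = z in false) && (z == 6)))) 7)
step 2: [let@0] ((\z.((let u = z in false) && (z == 6))) 7)
step 3: [beta@root] ((let u = 7 in false) && (7 == 6))
step 4: [let@0] (false && (7 == 6))
step 5: [delta@1] (false && false)
step 6: [delta@root] false

Answer: delta at root : (false && false)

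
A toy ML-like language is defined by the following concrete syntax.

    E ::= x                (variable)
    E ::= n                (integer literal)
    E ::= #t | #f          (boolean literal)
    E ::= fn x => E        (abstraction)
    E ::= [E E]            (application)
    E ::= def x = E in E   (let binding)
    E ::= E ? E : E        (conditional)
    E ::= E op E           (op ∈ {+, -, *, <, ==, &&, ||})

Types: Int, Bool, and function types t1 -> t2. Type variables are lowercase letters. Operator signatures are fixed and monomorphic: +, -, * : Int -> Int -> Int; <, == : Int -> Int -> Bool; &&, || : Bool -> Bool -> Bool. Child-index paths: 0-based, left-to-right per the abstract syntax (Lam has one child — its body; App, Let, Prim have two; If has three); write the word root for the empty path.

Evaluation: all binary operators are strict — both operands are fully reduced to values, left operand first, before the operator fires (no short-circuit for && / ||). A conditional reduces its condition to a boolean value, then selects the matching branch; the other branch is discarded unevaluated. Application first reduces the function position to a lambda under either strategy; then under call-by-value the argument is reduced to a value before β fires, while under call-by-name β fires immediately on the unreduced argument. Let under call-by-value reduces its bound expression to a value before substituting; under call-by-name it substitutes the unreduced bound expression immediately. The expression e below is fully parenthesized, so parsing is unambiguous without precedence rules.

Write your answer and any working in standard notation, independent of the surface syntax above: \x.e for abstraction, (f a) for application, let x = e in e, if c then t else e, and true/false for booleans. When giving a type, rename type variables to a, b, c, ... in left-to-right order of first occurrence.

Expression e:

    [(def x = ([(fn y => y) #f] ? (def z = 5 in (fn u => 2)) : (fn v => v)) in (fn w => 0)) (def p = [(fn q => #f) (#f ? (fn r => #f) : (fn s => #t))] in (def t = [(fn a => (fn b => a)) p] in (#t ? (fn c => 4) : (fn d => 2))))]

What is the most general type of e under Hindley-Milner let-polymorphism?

Answer: Int

Working:
y : a
\y._ : a -> a
  unify a -> a ~ Bool -> b
  unify a ~ Bool
  unify Bool ~ b
_ _ : Bool
  unify Bool ~ Bool
let z : Int
\u._ : c -> Int
v : d
\v._ : d -> d
  unify c -> Int ~ d -> d
  unify c ~ d
  unify Int ~ d
let x : Int -> Int
\w._ : e -> Int
\q._ : f -> Bool
  unify Bool ~ Bool
\r._ : g -> Bool
\s._ : h -> Bool
  unify g -> Bool ~ h -> Bool
  unify g ~ h
  unify Bool ~ Bool
  unify f -> Bool ~ (h -> Bool) -> i
  unify f ~ h -> Bool
  unify Bool ~ i
_ _ : Bool
let p : Bool
a : j
\b._ : k -> j
\a._ : j -> k -> j
p : Bool
  unify j -> k -> j ~ Bool -> l
  unify j ~ Bool
  unify k -> Bool ~ l
_ _ : k -> Bool
let t : forall. k -> Bool
  unify Bool ~ Bool
\c._ : m -> Int
\d._ : n -> Int
  unify m -> Int ~ n -> Int
  unify m ~ n
  unify Int ~ Int
  unify e -> Int ~ (n -> Int) -> o
  unify e ~ n -> Int
  unify Int ~ o
_ _ : Int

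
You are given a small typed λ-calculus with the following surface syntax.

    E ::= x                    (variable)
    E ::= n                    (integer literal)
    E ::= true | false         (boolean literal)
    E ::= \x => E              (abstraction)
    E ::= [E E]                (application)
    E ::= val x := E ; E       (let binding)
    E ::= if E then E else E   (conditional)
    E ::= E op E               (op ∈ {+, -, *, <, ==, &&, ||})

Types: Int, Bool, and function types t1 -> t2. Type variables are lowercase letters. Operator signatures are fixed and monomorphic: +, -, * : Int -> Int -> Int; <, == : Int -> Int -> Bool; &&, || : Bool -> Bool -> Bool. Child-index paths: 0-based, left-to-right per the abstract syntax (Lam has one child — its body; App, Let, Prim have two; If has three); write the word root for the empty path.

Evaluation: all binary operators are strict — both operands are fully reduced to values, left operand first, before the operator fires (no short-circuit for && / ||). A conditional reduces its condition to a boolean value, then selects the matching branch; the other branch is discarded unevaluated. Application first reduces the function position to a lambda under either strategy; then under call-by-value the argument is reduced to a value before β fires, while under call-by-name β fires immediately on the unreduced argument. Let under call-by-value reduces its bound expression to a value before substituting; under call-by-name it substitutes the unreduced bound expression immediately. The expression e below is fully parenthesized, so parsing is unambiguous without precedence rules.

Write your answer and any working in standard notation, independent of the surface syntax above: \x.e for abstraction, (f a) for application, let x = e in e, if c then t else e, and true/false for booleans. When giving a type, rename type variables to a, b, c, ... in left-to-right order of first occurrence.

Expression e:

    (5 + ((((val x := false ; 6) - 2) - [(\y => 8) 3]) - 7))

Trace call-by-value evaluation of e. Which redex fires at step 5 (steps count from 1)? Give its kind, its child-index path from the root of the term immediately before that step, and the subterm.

Answer: delta at 1 : (-4 - 7)

Derivation:
step 0: (5 + ((((let x = false in 6) - 2) - ((\y.8) 3)) - 7))
step 1: [let@1.0.0.0] (5 + (((6 - 2) - ((\y.8) 3)) - 7))
step 2: [delta@1.0.0] (5 + ((4 - ((\y.8) 3)) - 7))
step 3: [beta@1.0.1] (5 + ((4 - 8) - 7))
step 4: [delta@1.0] (5 + (-4 - 7))
step 5: [delta@1] (5 + -11)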